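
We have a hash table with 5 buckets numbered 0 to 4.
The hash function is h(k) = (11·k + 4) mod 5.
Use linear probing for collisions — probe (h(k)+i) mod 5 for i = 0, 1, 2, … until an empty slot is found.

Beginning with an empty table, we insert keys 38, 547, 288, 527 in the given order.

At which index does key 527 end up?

38: h=2 => slot 2
547: h=1 => slot 1
288: h=2, probe 2,3 => slot 3
527: h=1, probe 1,2,3,4 => slot 4
Table: [—, 547, 38, 288, 527]

4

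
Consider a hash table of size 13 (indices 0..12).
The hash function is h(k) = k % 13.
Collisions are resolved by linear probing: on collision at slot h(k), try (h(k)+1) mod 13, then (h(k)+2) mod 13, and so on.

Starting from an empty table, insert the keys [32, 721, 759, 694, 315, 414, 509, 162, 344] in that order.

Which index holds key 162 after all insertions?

32 hashes to 6; slot 6 is free -> place at 6.
721 hashes to 6; 6 taken -> place at 7.
759 hashes to 5; slot 5 is free -> place at 5.
694 hashes to 5; 5,6,7 taken -> place at 8.
315 hashes to 3; slot 3 is free -> place at 3.
414 hashes to 11; slot 11 is free -> place at 11.
509 hashes to 2; slot 2 is free -> place at 2.
162 hashes to 6; 6,7,8 taken -> place at 9.
344 hashes to 6; 6,7,8,9 taken -> place at 10.
Table: [-, -, 509, 315, -, 759, 32, 721, 694, 162, 344, 414, -]

9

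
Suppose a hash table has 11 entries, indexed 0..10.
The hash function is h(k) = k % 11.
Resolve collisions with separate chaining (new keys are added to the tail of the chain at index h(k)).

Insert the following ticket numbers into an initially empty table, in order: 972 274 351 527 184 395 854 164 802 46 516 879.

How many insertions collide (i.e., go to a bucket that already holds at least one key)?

7

972 -> bucket 4
274 -> bucket 10
351 -> bucket 10 (collision)
527 -> bucket 10 (collision)
184 -> bucket 8
395 -> bucket 10 (collision)
854 -> bucket 7
164 -> bucket 10 (collision)
802 -> bucket 10 (collision)
46 -> bucket 2
516 -> bucket 10 (collision)
879 -> bucket 10 (collision)
Final buckets:
0: _
1: _
2: 46
3: _
4: 972
5: _
6: _
7: 854
8: 184
9: _
10: 274 -> 351 -> 527 -> 395 -> 164 -> 802 -> 516 -> 879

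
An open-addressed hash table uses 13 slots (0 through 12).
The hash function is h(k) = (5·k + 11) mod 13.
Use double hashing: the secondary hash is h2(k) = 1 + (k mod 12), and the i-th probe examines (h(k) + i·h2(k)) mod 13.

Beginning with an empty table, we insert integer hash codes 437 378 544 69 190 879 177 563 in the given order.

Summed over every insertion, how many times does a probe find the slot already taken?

5

Insert 437: h=12, slot 12 empty => index 12.
Insert 378: h=3, slot 3 empty => index 3.
Insert 544: h=1, slot 1 empty => index 1.
Insert 69: h=5, slot 5 empty => index 5.
Insert 190: h=12, h2=11, slot 12 occupied => index 10.
Insert 879: h=12, h2=4, slots 12,3 occupied => index 7.
Insert 177: h=12, h2=10, slot 12 occupied => index 9.
Insert 563: h=5, h2=12, slot 5 occupied => index 4.
Table: [_, 544, _, 378, 563, 69, _, 879, _, 177, 190, _, 437]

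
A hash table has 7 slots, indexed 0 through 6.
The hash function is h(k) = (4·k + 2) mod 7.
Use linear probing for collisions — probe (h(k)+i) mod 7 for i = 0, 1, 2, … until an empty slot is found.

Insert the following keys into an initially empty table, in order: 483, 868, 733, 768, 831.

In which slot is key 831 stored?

483 hashes to 2; slot 2 is free => place at 2.
868 hashes to 2; 2 taken => place at 3.
733 hashes to 1; slot 1 is free => place at 1.
768 hashes to 1; 1,2,3 taken => place at 4.
831 hashes to 1; 1,2,3,4 taken => place at 5.
Table: [_, 733, 483, 868, 768, 831, _]

5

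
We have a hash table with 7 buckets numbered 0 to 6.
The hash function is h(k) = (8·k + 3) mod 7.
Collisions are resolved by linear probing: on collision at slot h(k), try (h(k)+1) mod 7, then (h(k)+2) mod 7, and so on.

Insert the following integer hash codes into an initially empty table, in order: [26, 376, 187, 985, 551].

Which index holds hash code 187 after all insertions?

3

26: h=1 → slot 1
376: h=1, probe 1,2 → slot 2
187: h=1, probe 1,2,3 → slot 3
985: h=1, probe 1,2,3,4 → slot 4
551: h=1, probe 1,2,3,4,5 → slot 5
Table: [-, 26, 376, 187, 985, 551, -]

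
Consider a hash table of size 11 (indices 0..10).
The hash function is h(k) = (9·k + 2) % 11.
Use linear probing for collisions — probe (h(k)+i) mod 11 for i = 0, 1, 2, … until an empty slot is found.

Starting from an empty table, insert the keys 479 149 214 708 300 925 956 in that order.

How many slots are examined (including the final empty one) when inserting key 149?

479: h=1 => slot 1
149: h=1, probe 1,2 => slot 2
214: h=3 => slot 3
708: h=5 => slot 5
300: h=7 => slot 7
925: h=0 => slot 0
956: h=4 => slot 4
Table: [925, 479, 149, 214, 956, 708, ∅, 300, ∅, ∅, ∅]

2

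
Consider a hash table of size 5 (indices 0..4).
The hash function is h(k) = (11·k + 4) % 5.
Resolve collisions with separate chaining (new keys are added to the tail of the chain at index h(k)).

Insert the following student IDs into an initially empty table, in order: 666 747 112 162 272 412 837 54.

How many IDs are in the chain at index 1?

6

666 -> bucket 0
747 -> bucket 1
112 -> bucket 1 (collision)
162 -> bucket 1 (collision)
272 -> bucket 1 (collision)
412 -> bucket 1 (collision)
837 -> bucket 1 (collision)
54 -> bucket 3
Final buckets:
0: 666
1: 747 -> 112 -> 162 -> 272 -> 412 -> 837
2: -
3: 54
4: -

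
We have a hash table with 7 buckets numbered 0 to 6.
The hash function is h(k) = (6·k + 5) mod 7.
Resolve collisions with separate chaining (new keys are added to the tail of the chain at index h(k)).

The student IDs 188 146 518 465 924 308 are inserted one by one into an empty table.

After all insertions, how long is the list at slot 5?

Insert 188: h=6, bucket 6 empty -> new chain.
Insert 146: h=6, bucket 6 nonempty -> append to chain.
Insert 518: h=5, bucket 5 empty -> new chain.
Insert 465: h=2, bucket 2 empty -> new chain.
Insert 924: h=5, bucket 5 nonempty -> append to chain.
Insert 308: h=5, bucket 5 nonempty -> append to chain.
Final buckets:
0: _
1: _
2: 465
3: _
4: _
5: 518 -> 924 -> 308
6: 188 -> 146

3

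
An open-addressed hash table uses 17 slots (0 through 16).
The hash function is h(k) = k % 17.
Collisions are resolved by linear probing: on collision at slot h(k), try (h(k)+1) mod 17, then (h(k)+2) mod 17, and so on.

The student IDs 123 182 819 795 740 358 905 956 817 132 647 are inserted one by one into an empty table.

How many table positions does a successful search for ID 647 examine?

7

Insert 123: h=4, slot 4 empty -> index 4.
Insert 182: h=12, slot 12 empty -> index 12.
Insert 819: h=3, slot 3 empty -> index 3.
Insert 795: h=13, slot 13 empty -> index 13.
Insert 740: h=9, slot 9 empty -> index 9.
Insert 358: h=1, slot 1 empty -> index 1.
Insert 905: h=4, slot 4 occupied -> index 5.
Insert 956: h=4, slots 4,5 occupied -> index 6.
Insert 817: h=1, slot 1 occupied -> index 2.
Insert 132: h=13, slot 13 occupied -> index 14.
Insert 647: h=1, slots 1,2,3,4,5,6 occupied -> index 7.
Table: [—, 358, 817, 819, 123, 905, 956, 647, —, 740, —, —, 182, 795, 132, —, —]
Lookup 647: h=1, probe 1,2,3,4,5,6,7 → found at 7.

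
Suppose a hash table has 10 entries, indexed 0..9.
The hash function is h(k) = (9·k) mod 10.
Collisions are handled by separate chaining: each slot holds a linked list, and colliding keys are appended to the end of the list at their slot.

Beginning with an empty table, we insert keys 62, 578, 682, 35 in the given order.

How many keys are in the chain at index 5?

Insert 62: h=8, bucket 8 empty → new chain.
Insert 578: h=2, bucket 2 empty → new chain.
Insert 682: h=8, bucket 8 nonempty → append to chain.
Insert 35: h=5, bucket 5 empty → new chain.
Final buckets:
0: .
1: .
2: 578
3: .
4: .
5: 35
6: .
7: .
8: 62 -> 682
9: .

1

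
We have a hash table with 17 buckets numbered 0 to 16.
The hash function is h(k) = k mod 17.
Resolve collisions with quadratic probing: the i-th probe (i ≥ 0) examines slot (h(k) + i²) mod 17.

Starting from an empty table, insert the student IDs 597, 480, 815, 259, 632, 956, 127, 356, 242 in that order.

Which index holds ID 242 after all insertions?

13

597 hashes to 2; slot 2 is free -> place at 2.
480 hashes to 4; slot 4 is free -> place at 4.
815 hashes to 16; slot 16 is free -> place at 16.
259 hashes to 4; 4 taken -> place at 5.
632 hashes to 3; slot 3 is free -> place at 3.
956 hashes to 4; 4,5 taken -> place at 8.
127 hashes to 8; 8 taken -> place at 9.
356 hashes to 16; 16 taken -> place at 0.
242 hashes to 4; 4,5,8 taken -> place at 13.
Table: [356, -, 597, 632, 480, 259, -, -, 956, 127, -, -, -, 242, -, -, 815]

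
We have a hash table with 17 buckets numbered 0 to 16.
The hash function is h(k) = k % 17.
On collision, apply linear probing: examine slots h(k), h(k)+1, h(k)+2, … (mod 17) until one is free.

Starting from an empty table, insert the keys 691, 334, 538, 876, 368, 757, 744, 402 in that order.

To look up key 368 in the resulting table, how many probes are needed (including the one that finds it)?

4

691: h=11 → slot 11
334: h=11, probe 11,12 → slot 12
538: h=11, probe 11,12,13 → slot 13
876: h=9 → slot 9
368: h=11, probe 11,12,13,14 → slot 14
757: h=9, probe 9,10 → slot 10
744: h=13, probe 13,14,15 → slot 15
402: h=11, probe 11,12,13,14,15,16 → slot 16
Table: [-, -, -, -, -, -, -, -, -, 876, 757, 691, 334, 538, 368, 744, 402]
Lookup 368: h=11, probe 11,12,13,14 → found at 14.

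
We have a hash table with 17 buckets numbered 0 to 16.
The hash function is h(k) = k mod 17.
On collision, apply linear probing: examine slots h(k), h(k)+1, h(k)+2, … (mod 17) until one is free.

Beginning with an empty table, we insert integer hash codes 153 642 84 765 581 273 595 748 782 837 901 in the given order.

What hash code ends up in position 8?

901

153: h=0 -> slot 0
642: h=13 -> slot 13
84: h=16 -> slot 16
765: h=0, probe 0,1 -> slot 1
581: h=3 -> slot 3
273: h=1, probe 1,2 -> slot 2
595: h=0, probe 0,1,2,3,4 -> slot 4
748: h=0, probe 0,1,2,3,4,5 -> slot 5
782: h=0, probe 0,1,2,3,4,5,6 -> slot 6
837: h=4, probe 4,5,6,7 -> slot 7
901: h=0, probe 0,1,2,3,4,5,6,7,8 -> slot 8
Table: [153, 765, 273, 581, 595, 748, 782, 837, 901, ., ., ., ., 642, ., ., 84]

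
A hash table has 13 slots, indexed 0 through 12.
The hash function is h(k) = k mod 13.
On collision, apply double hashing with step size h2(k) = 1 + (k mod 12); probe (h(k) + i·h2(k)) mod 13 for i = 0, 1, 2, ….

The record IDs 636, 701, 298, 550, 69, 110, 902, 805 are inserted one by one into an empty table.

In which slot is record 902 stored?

Insert 636: h=12, slot 12 empty -> index 12.
Insert 701: h=12, h2=6, slot 12 occupied -> index 5.
Insert 298: h=12, h2=11, slot 12 occupied -> index 10.
Insert 550: h=4, slot 4 empty -> index 4.
Insert 69: h=4, h2=10, slot 4 occupied -> index 1.
Insert 110: h=6, slot 6 empty -> index 6.
Insert 902: h=5, h2=3, slot 5 occupied -> index 8.
Insert 805: h=12, h2=2, slots 12,1 occupied -> index 3.
Table: [∅, 69, ∅, 805, 550, 701, 110, ∅, 902, ∅, 298, ∅, 636]

8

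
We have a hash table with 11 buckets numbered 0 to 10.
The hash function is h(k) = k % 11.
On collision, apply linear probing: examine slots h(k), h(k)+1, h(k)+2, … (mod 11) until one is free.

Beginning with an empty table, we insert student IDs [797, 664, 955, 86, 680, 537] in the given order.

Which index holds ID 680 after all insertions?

0

797 hashes to 5; slot 5 is free => place at 5.
664 hashes to 4; slot 4 is free => place at 4.
955 hashes to 9; slot 9 is free => place at 9.
86 hashes to 9; 9 taken => place at 10.
680 hashes to 9; 9,10 taken => place at 0.
537 hashes to 9; 9,10,0 taken => place at 1.
Table: [680, 537, ∅, ∅, 664, 797, ∅, ∅, ∅, 955, 86]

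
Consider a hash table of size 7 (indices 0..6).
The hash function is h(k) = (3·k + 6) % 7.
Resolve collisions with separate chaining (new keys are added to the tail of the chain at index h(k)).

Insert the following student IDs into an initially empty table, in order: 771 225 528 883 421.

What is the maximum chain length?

Insert 771: h=2, bucket 2 empty -> new chain.
Insert 225: h=2, bucket 2 nonempty -> append to chain.
Insert 528: h=1, bucket 1 empty -> new chain.
Insert 883: h=2, bucket 2 nonempty -> append to chain.
Insert 421: h=2, bucket 2 nonempty -> append to chain.
Final buckets:
0: -
1: 528
2: 771 -> 225 -> 883 -> 421
3: -
4: -
5: -
6: -

4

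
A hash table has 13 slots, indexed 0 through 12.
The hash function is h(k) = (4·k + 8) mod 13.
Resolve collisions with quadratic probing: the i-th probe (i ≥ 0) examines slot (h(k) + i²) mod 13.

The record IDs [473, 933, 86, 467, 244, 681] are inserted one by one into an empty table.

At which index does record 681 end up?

473 hashes to 2; slot 2 is free → place at 2.
933 hashes to 9; slot 9 is free → place at 9.
86 hashes to 1; slot 1 is free → place at 1.
467 hashes to 4; slot 4 is free → place at 4.
244 hashes to 9; 9 taken → place at 10.
681 hashes to 2; 2 taken → place at 3.
Table: [∅, 86, 473, 681, 467, ∅, ∅, ∅, ∅, 933, 244, ∅, ∅]

3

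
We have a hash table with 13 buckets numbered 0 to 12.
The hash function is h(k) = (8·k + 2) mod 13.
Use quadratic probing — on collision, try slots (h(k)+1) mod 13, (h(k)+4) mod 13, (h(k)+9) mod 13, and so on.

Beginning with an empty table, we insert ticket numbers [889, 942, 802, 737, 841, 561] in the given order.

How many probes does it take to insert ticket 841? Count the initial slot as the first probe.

3

Insert 889: h=3, slot 3 empty -> index 3.
Insert 942: h=11, slot 11 empty -> index 11.
Insert 802: h=9, slot 9 empty -> index 9.
Insert 737: h=9, slot 9 occupied -> index 10.
Insert 841: h=9, slots 9,10 occupied -> index 0.
Insert 561: h=5, slot 5 empty -> index 5.
Table: [841, _, _, 889, _, 561, _, _, _, 802, 737, 942, _]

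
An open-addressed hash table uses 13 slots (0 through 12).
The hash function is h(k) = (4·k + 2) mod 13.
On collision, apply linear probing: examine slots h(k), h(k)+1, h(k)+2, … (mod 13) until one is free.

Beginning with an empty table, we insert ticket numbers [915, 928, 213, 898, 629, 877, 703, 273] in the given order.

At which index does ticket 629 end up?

12

915: h=9 => slot 9
928: h=9, probe 9,10 => slot 10
213: h=9, probe 9,10,11 => slot 11
898: h=6 => slot 6
629: h=9, probe 9,10,11,12 => slot 12
877: h=0 => slot 0
703: h=6, probe 6,7 => slot 7
273: h=2 => slot 2
Table: [877, ∅, 273, ∅, ∅, ∅, 898, 703, ∅, 915, 928, 213, 629]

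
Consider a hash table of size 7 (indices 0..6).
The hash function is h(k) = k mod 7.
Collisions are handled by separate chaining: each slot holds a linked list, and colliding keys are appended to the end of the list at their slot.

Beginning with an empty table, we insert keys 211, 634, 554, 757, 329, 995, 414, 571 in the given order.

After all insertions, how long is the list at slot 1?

5

Insert 211: h=1, bucket 1 empty → new chain.
Insert 634: h=4, bucket 4 empty → new chain.
Insert 554: h=1, bucket 1 nonempty → append to chain.
Insert 757: h=1, bucket 1 nonempty → append to chain.
Insert 329: h=0, bucket 0 empty → new chain.
Insert 995: h=1, bucket 1 nonempty → append to chain.
Insert 414: h=1, bucket 1 nonempty → append to chain.
Insert 571: h=4, bucket 4 nonempty → append to chain.
Final buckets:
0: 329
1: 211 -> 554 -> 757 -> 995 -> 414
2: —
3: —
4: 634 -> 571
5: —
6: —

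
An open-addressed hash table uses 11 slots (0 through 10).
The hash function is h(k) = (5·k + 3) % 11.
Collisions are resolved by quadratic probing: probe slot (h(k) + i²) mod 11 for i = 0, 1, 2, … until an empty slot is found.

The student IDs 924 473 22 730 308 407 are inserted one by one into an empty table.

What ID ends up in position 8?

Insert 924: h=3, slot 3 empty => index 3.
Insert 473: h=3, slot 3 occupied => index 4.
Insert 22: h=3, slots 3,4 occupied => index 7.
Insert 730: h=1, slot 1 empty => index 1.
Insert 308: h=3, slots 3,4,7,1 occupied => index 8.
Insert 407: h=3, slots 3,4,7,1,8 occupied => index 6.
Table: [∅, 730, ∅, 924, 473, ∅, 407, 22, 308, ∅, ∅]

308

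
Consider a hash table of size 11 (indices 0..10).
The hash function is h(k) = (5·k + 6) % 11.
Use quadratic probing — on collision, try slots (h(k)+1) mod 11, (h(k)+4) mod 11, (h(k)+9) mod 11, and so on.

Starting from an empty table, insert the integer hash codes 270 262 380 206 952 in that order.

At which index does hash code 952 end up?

270 hashes to 3; slot 3 is free => place at 3.
262 hashes to 7; slot 7 is free => place at 7.
380 hashes to 3; 3 taken => place at 4.
206 hashes to 2; slot 2 is free => place at 2.
952 hashes to 3; 3,4,7 taken => place at 1.
Table: [-, 952, 206, 270, 380, -, -, 262, -, -, -]

1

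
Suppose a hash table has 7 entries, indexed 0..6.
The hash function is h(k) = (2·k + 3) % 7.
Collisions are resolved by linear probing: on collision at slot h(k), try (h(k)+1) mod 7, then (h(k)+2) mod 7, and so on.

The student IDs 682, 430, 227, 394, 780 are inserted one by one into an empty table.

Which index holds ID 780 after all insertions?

682 hashes to 2; slot 2 is free -> place at 2.
430 hashes to 2; 2 taken -> place at 3.
227 hashes to 2; 2,3 taken -> place at 4.
394 hashes to 0; slot 0 is free -> place at 0.
780 hashes to 2; 2,3,4 taken -> place at 5.
Table: [394, -, 682, 430, 227, 780, -]

5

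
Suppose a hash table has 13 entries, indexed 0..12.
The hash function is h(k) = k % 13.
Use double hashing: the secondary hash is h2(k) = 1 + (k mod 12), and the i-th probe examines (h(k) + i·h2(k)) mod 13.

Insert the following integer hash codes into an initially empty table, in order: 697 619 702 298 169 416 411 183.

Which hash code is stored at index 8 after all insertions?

697: h=8 → slot 8
619: h=8, h2=8, probe 8,3 → slot 3
702: h=0 → slot 0
298: h=12 → slot 12
169: h=0, h2=2, probe 0,2 → slot 2
416: h=0, h2=9, probe 0,9 → slot 9
411: h=8, h2=4, probe 8,12,3,7 → slot 7
183: h=1 → slot 1
Table: [702, 183, 169, 619, ., ., ., 411, 697, 416, ., ., 298]

697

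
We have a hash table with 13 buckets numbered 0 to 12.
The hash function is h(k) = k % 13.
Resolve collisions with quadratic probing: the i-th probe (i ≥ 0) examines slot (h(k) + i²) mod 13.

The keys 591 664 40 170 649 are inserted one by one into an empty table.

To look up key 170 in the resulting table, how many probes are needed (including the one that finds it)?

3

591: h=6 -> slot 6
664: h=1 -> slot 1
40: h=1, probe 1,2 -> slot 2
170: h=1, probe 1,2,5 -> slot 5
649: h=12 -> slot 12
Table: [-, 664, 40, -, -, 170, 591, -, -, -, -, -, 649]
Lookup 170: h=1, probe 1,2,5 → found at 5.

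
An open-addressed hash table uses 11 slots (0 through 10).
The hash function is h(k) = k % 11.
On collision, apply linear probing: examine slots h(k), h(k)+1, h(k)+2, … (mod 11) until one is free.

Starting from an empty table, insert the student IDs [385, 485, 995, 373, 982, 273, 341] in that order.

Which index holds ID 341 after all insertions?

2

385: h=0 => slot 0
485: h=1 => slot 1
995: h=5 => slot 5
373: h=10 => slot 10
982: h=3 => slot 3
273: h=9 => slot 9
341: h=0, probe 0,1,2 => slot 2
Table: [385, 485, 341, 982, -, 995, -, -, -, 273, 373]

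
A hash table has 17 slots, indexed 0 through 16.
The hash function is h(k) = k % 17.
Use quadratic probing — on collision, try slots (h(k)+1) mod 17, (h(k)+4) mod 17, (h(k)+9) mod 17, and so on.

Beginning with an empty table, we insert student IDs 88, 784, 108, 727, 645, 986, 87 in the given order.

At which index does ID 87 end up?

11

88 hashes to 3; slot 3 is free -> place at 3.
784 hashes to 2; slot 2 is free -> place at 2.
108 hashes to 6; slot 6 is free -> place at 6.
727 hashes to 13; slot 13 is free -> place at 13.
645 hashes to 16; slot 16 is free -> place at 16.
986 hashes to 0; slot 0 is free -> place at 0.
87 hashes to 2; 2,3,6 taken -> place at 11.
Table: [986, ., 784, 88, ., ., 108, ., ., ., ., 87, ., 727, ., ., 645]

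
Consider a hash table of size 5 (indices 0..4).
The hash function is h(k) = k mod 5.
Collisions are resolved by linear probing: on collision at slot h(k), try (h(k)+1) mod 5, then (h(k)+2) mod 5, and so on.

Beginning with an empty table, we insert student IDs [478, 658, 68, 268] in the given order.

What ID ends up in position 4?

478: h=3 -> slot 3
658: h=3, probe 3,4 -> slot 4
68: h=3, probe 3,4,0 -> slot 0
268: h=3, probe 3,4,0,1 -> slot 1
Table: [68, 268, -, 478, 658]

658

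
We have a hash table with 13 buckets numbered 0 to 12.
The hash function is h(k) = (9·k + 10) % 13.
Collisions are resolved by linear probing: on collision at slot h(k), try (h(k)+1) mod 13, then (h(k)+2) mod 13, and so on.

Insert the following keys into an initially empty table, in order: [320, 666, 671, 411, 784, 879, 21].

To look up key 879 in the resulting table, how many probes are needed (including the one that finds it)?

320 hashes to 4; slot 4 is free → place at 4.
666 hashes to 11; slot 11 is free → place at 11.
671 hashes to 4; 4 taken → place at 5.
411 hashes to 4; 4,5 taken → place at 6.
784 hashes to 7; slot 7 is free → place at 7.
879 hashes to 4; 4,5,6,7 taken → place at 8.
21 hashes to 4; 4,5,6,7,8 taken → place at 9.
Table: [—, —, —, —, 320, 671, 411, 784, 879, 21, —, 666, —]
Lookup 879: h=4, probe 4,5,6,7,8 → found at 8.

5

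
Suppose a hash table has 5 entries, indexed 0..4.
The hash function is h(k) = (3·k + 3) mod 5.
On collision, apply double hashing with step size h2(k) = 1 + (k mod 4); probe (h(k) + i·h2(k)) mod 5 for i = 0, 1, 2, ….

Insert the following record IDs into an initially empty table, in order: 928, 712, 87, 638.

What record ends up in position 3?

928 hashes to 2; slot 2 is free -> place at 2.
712 hashes to 4; slot 4 is free -> place at 4.
87 hashes to 4, h2=4; 4 taken -> place at 3.
638 hashes to 2, h2=3; 2 taken -> place at 0.
Table: [638, _, 928, 87, 712]

87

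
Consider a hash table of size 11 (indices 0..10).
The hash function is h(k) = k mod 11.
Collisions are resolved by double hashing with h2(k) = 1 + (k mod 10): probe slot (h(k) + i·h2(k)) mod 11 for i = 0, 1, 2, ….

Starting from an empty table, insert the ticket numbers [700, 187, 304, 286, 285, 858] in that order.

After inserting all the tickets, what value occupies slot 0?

700 hashes to 7; slot 7 is free → place at 7.
187 hashes to 0; slot 0 is free → place at 0.
304 hashes to 7, h2=5; 7 taken → place at 1.
286 hashes to 0, h2=7; 0,7 taken → place at 3.
285 hashes to 10; slot 10 is free → place at 10.
858 hashes to 0, h2=9; 0 taken → place at 9.
Table: [187, 304, ., 286, ., ., ., 700, ., 858, 285]

187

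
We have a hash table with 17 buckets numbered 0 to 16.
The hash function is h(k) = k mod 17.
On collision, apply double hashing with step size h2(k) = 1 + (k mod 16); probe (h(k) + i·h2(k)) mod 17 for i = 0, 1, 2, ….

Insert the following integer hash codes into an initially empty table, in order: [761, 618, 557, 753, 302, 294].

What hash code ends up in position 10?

557

761: h=13 => slot 13
618: h=6 => slot 6
557: h=13, h2=14, probe 13,10 => slot 10
753: h=5 => slot 5
302: h=13, h2=15, probe 13,11 => slot 11
294: h=5, h2=7, probe 5,12 => slot 12
Table: [—, —, —, —, —, 753, 618, —, —, —, 557, 302, 294, 761, —, —, —]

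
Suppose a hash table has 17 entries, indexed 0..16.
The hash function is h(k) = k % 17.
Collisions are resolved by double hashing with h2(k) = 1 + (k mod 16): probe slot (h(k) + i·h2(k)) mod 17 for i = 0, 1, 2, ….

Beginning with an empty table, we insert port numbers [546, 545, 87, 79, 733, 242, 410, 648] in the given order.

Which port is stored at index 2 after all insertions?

Insert 546: h=2, slot 2 empty → index 2.
Insert 545: h=1, slot 1 empty → index 1.
Insert 87: h=2, h2=8, slot 2 occupied → index 10.
Insert 79: h=11, slot 11 empty → index 11.
Insert 733: h=2, h2=14, slot 2 occupied → index 16.
Insert 242: h=4, slot 4 empty → index 4.
Insert 410: h=2, h2=11, slot 2 occupied → index 13.
Insert 648: h=2, h2=9, slots 2,11 occupied → index 3.
Table: [—, 545, 546, 648, 242, —, —, —, —, —, 87, 79, —, 410, —, —, 733]

546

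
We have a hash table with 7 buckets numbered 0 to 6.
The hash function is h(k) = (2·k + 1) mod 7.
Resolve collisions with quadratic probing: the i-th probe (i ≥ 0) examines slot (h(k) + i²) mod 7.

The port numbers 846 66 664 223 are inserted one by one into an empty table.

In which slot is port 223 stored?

846: h=6 -> slot 6
66: h=0 -> slot 0
664: h=6, probe 6,0,3 -> slot 3
223: h=6, probe 6,0,3,1 -> slot 1
Table: [66, 223, -, 664, -, -, 846]

1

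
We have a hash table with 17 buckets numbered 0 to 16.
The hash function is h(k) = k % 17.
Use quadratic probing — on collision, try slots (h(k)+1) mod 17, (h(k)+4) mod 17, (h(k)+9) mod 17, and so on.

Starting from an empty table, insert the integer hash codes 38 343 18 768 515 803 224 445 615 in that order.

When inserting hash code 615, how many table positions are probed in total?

6

Insert 38: h=4, slot 4 empty => index 4.
Insert 343: h=3, slot 3 empty => index 3.
Insert 18: h=1, slot 1 empty => index 1.
Insert 768: h=3, slots 3,4 occupied => index 7.
Insert 515: h=5, slot 5 empty => index 5.
Insert 803: h=4, slots 4,5 occupied => index 8.
Insert 224: h=3, slots 3,4,7 occupied => index 12.
Insert 445: h=3, slots 3,4,7,12 occupied => index 2.
Insert 615: h=3, slots 3,4,7,12,2 occupied => index 11.
Table: [_, 18, 445, 343, 38, 515, _, 768, 803, _, _, 615, 224, _, _, _, _]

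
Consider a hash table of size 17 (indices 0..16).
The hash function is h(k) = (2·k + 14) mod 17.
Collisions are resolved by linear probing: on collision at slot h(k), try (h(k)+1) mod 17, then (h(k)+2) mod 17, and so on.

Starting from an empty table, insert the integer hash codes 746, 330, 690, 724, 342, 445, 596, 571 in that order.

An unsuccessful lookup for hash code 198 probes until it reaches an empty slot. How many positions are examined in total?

746 hashes to 10; slot 10 is free -> place at 10.
330 hashes to 11; slot 11 is free -> place at 11.
690 hashes to 0; slot 0 is free -> place at 0.
724 hashes to 0; 0 taken -> place at 1.
342 hashes to 1; 1 taken -> place at 2.
445 hashes to 3; slot 3 is free -> place at 3.
596 hashes to 16; slot 16 is free -> place at 16.
571 hashes to 0; 0,1,2,3 taken -> place at 4.
Table: [690, 724, 342, 445, 571, ., ., ., ., ., 746, 330, ., ., ., ., 596]
Lookup 198: h=2, probe 2,3,4,5 → slot 5 empty, not found.

4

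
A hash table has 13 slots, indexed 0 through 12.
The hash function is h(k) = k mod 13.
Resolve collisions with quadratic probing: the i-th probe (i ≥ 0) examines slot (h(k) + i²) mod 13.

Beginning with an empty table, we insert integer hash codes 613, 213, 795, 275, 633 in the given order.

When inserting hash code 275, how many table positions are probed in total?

613: h=2 → slot 2
213: h=5 → slot 5
795: h=2, probe 2,3 → slot 3
275: h=2, probe 2,3,6 → slot 6
633: h=9 → slot 9
Table: [_, _, 613, 795, _, 213, 275, _, _, 633, _, _, _]

3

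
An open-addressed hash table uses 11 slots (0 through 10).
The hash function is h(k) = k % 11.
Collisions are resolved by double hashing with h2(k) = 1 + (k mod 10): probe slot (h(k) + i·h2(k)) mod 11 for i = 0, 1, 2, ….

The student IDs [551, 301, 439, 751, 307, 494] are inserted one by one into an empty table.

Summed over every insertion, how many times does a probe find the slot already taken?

3

551: h=1 -> slot 1
301: h=4 -> slot 4
439: h=10 -> slot 10
751: h=3 -> slot 3
307: h=10, h2=8, probe 10,7 -> slot 7
494: h=10, h2=5, probe 10,4,9 -> slot 9
Table: [., 551, ., 751, 301, ., ., 307, ., 494, 439]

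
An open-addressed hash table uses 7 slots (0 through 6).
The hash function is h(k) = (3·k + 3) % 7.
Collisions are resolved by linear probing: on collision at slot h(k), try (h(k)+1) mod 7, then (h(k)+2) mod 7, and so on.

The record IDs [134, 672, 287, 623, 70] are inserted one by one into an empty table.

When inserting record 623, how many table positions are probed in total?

3

134: h=6 => slot 6
672: h=3 => slot 3
287: h=3, probe 3,4 => slot 4
623: h=3, probe 3,4,5 => slot 5
70: h=3, probe 3,4,5,6,0 => slot 0
Table: [70, —, —, 672, 287, 623, 134]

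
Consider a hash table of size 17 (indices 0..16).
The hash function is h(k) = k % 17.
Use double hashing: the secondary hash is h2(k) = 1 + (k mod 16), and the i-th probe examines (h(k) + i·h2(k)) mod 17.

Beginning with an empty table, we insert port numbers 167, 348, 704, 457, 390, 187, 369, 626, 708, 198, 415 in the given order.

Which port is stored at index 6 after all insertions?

167 hashes to 14; slot 14 is free → place at 14.
348 hashes to 8; slot 8 is free → place at 8.
704 hashes to 7; slot 7 is free → place at 7.
457 hashes to 15; slot 15 is free → place at 15.
390 hashes to 16; slot 16 is free → place at 16.
187 hashes to 0; slot 0 is free → place at 0.
369 hashes to 12; slot 12 is free → place at 12.
626 hashes to 14, h2=3; 14,0 taken → place at 3.
708 hashes to 11; slot 11 is free → place at 11.
198 hashes to 11, h2=7; 11 taken → place at 1.
415 hashes to 7, h2=16; 7 taken → place at 6.
Table: [187, 198, ∅, 626, ∅, ∅, 415, 704, 348, ∅, ∅, 708, 369, ∅, 167, 457, 390]

415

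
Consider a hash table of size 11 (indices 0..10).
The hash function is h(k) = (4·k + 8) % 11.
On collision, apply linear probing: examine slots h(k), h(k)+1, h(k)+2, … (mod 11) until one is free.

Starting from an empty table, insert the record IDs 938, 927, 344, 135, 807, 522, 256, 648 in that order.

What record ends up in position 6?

522

Insert 938: h=9, slot 9 empty -> index 9.
Insert 927: h=9, slot 9 occupied -> index 10.
Insert 344: h=9, slots 9,10 occupied -> index 0.
Insert 135: h=9, slots 9,10,0 occupied -> index 1.
Insert 807: h=2, slot 2 empty -> index 2.
Insert 522: h=6, slot 6 empty -> index 6.
Insert 256: h=9, slots 9,10,0,1,2 occupied -> index 3.
Insert 648: h=4, slot 4 empty -> index 4.
Table: [344, 135, 807, 256, 648, _, 522, _, _, 938, 927]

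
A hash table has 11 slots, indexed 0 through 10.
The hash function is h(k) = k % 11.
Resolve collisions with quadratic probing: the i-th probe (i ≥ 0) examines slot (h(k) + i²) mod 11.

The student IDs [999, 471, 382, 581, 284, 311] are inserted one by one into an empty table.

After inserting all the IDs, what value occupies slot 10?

999 hashes to 9; slot 9 is free => place at 9.
471 hashes to 9; 9 taken => place at 10.
382 hashes to 8; slot 8 is free => place at 8.
581 hashes to 9; 9,10 taken => place at 2.
284 hashes to 9; 9,10,2 taken => place at 7.
311 hashes to 3; slot 3 is free => place at 3.
Table: [-, -, 581, 311, -, -, -, 284, 382, 999, 471]

471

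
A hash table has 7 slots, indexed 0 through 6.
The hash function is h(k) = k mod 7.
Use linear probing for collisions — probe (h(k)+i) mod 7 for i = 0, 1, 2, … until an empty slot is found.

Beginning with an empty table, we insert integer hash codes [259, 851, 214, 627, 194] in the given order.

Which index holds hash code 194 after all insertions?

259: h=0 => slot 0
851: h=4 => slot 4
214: h=4, probe 4,5 => slot 5
627: h=4, probe 4,5,6 => slot 6
194: h=5, probe 5,6,0,1 => slot 1
Table: [259, 194, ., ., 851, 214, 627]

1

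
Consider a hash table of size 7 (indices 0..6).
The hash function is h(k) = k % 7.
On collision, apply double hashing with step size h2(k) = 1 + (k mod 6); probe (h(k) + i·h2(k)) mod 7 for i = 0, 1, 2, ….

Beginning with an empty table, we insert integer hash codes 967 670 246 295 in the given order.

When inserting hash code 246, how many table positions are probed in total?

2

Insert 967: h=1, slot 1 empty => index 1.
Insert 670: h=5, slot 5 empty => index 5.
Insert 246: h=1, h2=1, slot 1 occupied => index 2.
Insert 295: h=1, h2=2, slot 1 occupied => index 3.
Table: [∅, 967, 246, 295, ∅, 670, ∅]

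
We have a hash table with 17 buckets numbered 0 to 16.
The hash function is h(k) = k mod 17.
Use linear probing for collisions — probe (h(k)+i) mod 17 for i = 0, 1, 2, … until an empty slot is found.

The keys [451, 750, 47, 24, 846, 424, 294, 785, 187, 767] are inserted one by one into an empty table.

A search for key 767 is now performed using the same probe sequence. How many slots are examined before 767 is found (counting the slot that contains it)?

3

451 hashes to 9; slot 9 is free => place at 9.
750 hashes to 2; slot 2 is free => place at 2.
47 hashes to 13; slot 13 is free => place at 13.
24 hashes to 7; slot 7 is free => place at 7.
846 hashes to 13; 13 taken => place at 14.
424 hashes to 16; slot 16 is free => place at 16.
294 hashes to 5; slot 5 is free => place at 5.
785 hashes to 3; slot 3 is free => place at 3.
187 hashes to 0; slot 0 is free => place at 0.
767 hashes to 2; 2,3 taken => place at 4.
Table: [187, -, 750, 785, 767, 294, -, 24, -, 451, -, -, -, 47, 846, -, 424]
Lookup 767: h=2, probe 2,3,4 → found at 4.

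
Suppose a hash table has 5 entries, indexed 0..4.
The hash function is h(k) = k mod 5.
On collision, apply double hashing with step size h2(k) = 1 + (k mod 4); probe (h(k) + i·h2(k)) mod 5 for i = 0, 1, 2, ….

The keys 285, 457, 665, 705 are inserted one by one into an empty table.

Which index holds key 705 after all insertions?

1

285 hashes to 0; slot 0 is free -> place at 0.
457 hashes to 2; slot 2 is free -> place at 2.
665 hashes to 0, h2=2; 0,2 taken -> place at 4.
705 hashes to 0, h2=2; 0,2,4 taken -> place at 1.
Table: [285, 705, 457, -, 665]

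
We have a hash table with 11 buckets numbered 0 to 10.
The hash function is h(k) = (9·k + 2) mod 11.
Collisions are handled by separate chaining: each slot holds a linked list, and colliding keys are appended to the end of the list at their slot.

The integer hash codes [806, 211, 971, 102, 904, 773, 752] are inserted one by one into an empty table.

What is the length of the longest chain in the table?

4

806 → bucket 7
211 → bucket 9
971 → bucket 7 (collision)
102 → bucket 7 (collision)
904 → bucket 9 (collision)
773 → bucket 7 (collision)
752 → bucket 5
Final buckets:
0: .
1: .
2: .
3: .
4: .
5: 752
6: .
7: 806 -> 971 -> 102 -> 773
8: .
9: 211 -> 904
10: .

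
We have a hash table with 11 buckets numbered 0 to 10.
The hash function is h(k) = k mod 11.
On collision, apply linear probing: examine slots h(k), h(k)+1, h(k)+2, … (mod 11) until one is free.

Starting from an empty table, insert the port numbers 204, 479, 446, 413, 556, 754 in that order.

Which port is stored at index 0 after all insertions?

Insert 204: h=6, slot 6 empty -> index 6.
Insert 479: h=6, slot 6 occupied -> index 7.
Insert 446: h=6, slots 6,7 occupied -> index 8.
Insert 413: h=6, slots 6,7,8 occupied -> index 9.
Insert 556: h=6, slots 6,7,8,9 occupied -> index 10.
Insert 754: h=6, slots 6,7,8,9,10 occupied -> index 0.
Table: [754, _, _, _, _, _, 204, 479, 446, 413, 556]

754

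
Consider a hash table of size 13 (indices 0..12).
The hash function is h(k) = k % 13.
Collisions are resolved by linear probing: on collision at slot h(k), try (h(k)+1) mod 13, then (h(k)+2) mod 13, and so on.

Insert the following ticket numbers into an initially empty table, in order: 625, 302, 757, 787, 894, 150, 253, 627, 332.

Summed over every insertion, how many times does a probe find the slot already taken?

625 hashes to 1; slot 1 is free -> place at 1.
302 hashes to 3; slot 3 is free -> place at 3.
757 hashes to 3; 3 taken -> place at 4.
787 hashes to 7; slot 7 is free -> place at 7.
894 hashes to 10; slot 10 is free -> place at 10.
150 hashes to 7; 7 taken -> place at 8.
253 hashes to 6; slot 6 is free -> place at 6.
627 hashes to 3; 3,4 taken -> place at 5.
332 hashes to 7; 7,8 taken -> place at 9.
Table: [∅, 625, ∅, 302, 757, 627, 253, 787, 150, 332, 894, ∅, ∅]

6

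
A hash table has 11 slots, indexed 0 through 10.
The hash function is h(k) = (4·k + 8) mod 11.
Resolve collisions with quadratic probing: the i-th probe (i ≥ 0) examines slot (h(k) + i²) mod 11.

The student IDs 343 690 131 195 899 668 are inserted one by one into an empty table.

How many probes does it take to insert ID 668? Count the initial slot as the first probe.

Insert 343: h=5, slot 5 empty => index 5.
Insert 690: h=7, slot 7 empty => index 7.
Insert 131: h=4, slot 4 empty => index 4.
Insert 195: h=7, slot 7 occupied => index 8.
Insert 899: h=7, slots 7,8 occupied => index 0.
Insert 668: h=7, slots 7,8,0,5 occupied => index 1.
Table: [899, 668, _, _, 131, 343, _, 690, 195, _, _]

5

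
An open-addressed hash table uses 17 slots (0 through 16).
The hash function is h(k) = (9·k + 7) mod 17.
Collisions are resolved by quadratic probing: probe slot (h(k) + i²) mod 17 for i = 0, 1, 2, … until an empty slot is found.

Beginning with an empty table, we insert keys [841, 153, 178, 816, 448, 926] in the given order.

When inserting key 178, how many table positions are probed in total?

2

841 hashes to 11; slot 11 is free -> place at 11.
153 hashes to 7; slot 7 is free -> place at 7.
178 hashes to 11; 11 taken -> place at 12.
816 hashes to 7; 7 taken -> place at 8.
448 hashes to 10; slot 10 is free -> place at 10.
926 hashes to 11; 11,12 taken -> place at 15.
Table: [—, —, —, —, —, —, —, 153, 816, —, 448, 841, 178, —, —, 926, —]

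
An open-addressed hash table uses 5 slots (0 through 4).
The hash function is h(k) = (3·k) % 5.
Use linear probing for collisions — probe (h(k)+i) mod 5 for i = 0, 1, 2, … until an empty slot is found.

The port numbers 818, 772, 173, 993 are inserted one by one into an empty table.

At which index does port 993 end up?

2

818 hashes to 4; slot 4 is free -> place at 4.
772 hashes to 1; slot 1 is free -> place at 1.
173 hashes to 4; 4 taken -> place at 0.
993 hashes to 4; 4,0,1 taken -> place at 2.
Table: [173, 772, 993, —, 818]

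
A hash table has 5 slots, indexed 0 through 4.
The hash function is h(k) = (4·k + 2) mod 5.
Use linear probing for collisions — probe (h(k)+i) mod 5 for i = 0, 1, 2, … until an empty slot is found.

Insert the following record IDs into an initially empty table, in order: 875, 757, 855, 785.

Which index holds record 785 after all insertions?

875 hashes to 2; slot 2 is free → place at 2.
757 hashes to 0; slot 0 is free → place at 0.
855 hashes to 2; 2 taken → place at 3.
785 hashes to 2; 2,3 taken → place at 4.
Table: [757, ., 875, 855, 785]

4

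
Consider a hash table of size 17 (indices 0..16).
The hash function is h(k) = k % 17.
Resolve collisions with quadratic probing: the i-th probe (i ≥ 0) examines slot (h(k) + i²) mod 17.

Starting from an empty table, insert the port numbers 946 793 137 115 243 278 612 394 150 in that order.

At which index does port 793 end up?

Insert 946: h=11, slot 11 empty → index 11.
Insert 793: h=11, slot 11 occupied → index 12.
Insert 137: h=1, slot 1 empty → index 1.
Insert 115: h=13, slot 13 empty → index 13.
Insert 243: h=5, slot 5 empty → index 5.
Insert 278: h=6, slot 6 empty → index 6.
Insert 612: h=0, slot 0 empty → index 0.
Insert 394: h=3, slot 3 empty → index 3.
Insert 150: h=14, slot 14 empty → index 14.
Table: [612, 137, ∅, 394, ∅, 243, 278, ∅, ∅, ∅, ∅, 946, 793, 115, 150, ∅, ∅]

12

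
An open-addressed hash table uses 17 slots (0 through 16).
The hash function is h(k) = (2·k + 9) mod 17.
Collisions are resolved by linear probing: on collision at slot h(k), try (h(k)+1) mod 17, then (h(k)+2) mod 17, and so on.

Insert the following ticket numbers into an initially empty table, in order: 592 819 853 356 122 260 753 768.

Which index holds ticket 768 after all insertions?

1

592: h=3 -> slot 3
819: h=15 -> slot 15
853: h=15, probe 15,16 -> slot 16
356: h=7 -> slot 7
122: h=15, probe 15,16,0 -> slot 0
260: h=2 -> slot 2
753: h=2, probe 2,3,4 -> slot 4
768: h=15, probe 15,16,0,1 -> slot 1
Table: [122, 768, 260, 592, 753, —, —, 356, —, —, —, —, —, —, —, 819, 853]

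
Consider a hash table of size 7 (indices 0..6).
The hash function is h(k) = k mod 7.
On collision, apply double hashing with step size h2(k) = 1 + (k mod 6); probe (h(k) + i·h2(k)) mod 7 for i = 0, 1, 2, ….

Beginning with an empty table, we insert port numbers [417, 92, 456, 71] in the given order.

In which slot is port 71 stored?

0

417: h=4 => slot 4
92: h=1 => slot 1
456: h=1, h2=1, probe 1,2 => slot 2
71: h=1, h2=6, probe 1,0 => slot 0
Table: [71, 92, 456, ., 417, ., .]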